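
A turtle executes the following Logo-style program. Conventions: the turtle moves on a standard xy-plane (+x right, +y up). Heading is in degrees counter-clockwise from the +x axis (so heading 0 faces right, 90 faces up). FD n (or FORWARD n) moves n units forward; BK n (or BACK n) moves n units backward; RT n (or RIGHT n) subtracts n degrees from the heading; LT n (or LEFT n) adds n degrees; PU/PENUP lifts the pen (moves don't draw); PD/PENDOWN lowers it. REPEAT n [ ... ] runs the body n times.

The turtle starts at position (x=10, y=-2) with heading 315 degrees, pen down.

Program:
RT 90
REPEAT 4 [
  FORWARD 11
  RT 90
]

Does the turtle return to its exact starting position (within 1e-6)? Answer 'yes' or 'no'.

Executing turtle program step by step:
Start: pos=(10,-2), heading=315, pen down
RT 90: heading 315 -> 225
REPEAT 4 [
  -- iteration 1/4 --
  FD 11: (10,-2) -> (2.222,-9.778) [heading=225, draw]
  RT 90: heading 225 -> 135
  -- iteration 2/4 --
  FD 11: (2.222,-9.778) -> (-5.556,-2) [heading=135, draw]
  RT 90: heading 135 -> 45
  -- iteration 3/4 --
  FD 11: (-5.556,-2) -> (2.222,5.778) [heading=45, draw]
  RT 90: heading 45 -> 315
  -- iteration 4/4 --
  FD 11: (2.222,5.778) -> (10,-2) [heading=315, draw]
  RT 90: heading 315 -> 225
]
Final: pos=(10,-2), heading=225, 4 segment(s) drawn

Start position: (10, -2)
Final position: (10, -2)
Distance = 0; < 1e-6 -> CLOSED

Answer: yes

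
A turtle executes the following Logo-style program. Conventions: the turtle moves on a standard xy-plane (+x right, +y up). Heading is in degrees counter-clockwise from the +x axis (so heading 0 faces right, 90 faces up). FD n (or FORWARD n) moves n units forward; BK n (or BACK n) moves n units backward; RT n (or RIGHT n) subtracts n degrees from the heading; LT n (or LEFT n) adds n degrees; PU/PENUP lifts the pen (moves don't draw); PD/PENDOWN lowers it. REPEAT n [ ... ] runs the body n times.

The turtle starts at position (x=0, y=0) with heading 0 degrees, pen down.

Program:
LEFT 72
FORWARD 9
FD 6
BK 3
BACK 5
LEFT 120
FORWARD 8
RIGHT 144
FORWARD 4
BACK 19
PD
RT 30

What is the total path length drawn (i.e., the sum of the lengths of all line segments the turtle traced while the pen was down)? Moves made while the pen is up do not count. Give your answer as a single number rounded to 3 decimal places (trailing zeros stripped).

Answer: 54

Derivation:
Executing turtle program step by step:
Start: pos=(0,0), heading=0, pen down
LT 72: heading 0 -> 72
FD 9: (0,0) -> (2.781,8.56) [heading=72, draw]
FD 6: (2.781,8.56) -> (4.635,14.266) [heading=72, draw]
BK 3: (4.635,14.266) -> (3.708,11.413) [heading=72, draw]
BK 5: (3.708,11.413) -> (2.163,6.657) [heading=72, draw]
LT 120: heading 72 -> 192
FD 8: (2.163,6.657) -> (-5.662,4.994) [heading=192, draw]
RT 144: heading 192 -> 48
FD 4: (-5.662,4.994) -> (-2.986,7.967) [heading=48, draw]
BK 19: (-2.986,7.967) -> (-15.699,-6.153) [heading=48, draw]
PD: pen down
RT 30: heading 48 -> 18
Final: pos=(-15.699,-6.153), heading=18, 7 segment(s) drawn

Segment lengths:
  seg 1: (0,0) -> (2.781,8.56), length = 9
  seg 2: (2.781,8.56) -> (4.635,14.266), length = 6
  seg 3: (4.635,14.266) -> (3.708,11.413), length = 3
  seg 4: (3.708,11.413) -> (2.163,6.657), length = 5
  seg 5: (2.163,6.657) -> (-5.662,4.994), length = 8
  seg 6: (-5.662,4.994) -> (-2.986,7.967), length = 4
  seg 7: (-2.986,7.967) -> (-15.699,-6.153), length = 19
Total = 54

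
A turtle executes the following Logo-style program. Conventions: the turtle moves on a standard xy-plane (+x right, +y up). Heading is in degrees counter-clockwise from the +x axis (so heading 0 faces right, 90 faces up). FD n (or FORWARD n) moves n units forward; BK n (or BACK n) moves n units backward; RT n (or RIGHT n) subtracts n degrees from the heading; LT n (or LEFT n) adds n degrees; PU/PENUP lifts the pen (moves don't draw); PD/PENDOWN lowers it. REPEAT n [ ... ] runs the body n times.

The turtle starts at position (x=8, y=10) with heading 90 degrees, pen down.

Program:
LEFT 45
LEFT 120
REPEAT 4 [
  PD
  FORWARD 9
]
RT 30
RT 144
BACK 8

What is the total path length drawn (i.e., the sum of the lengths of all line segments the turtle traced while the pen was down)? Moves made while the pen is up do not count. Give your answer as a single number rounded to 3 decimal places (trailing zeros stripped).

Answer: 44

Derivation:
Executing turtle program step by step:
Start: pos=(8,10), heading=90, pen down
LT 45: heading 90 -> 135
LT 120: heading 135 -> 255
REPEAT 4 [
  -- iteration 1/4 --
  PD: pen down
  FD 9: (8,10) -> (5.671,1.307) [heading=255, draw]
  -- iteration 2/4 --
  PD: pen down
  FD 9: (5.671,1.307) -> (3.341,-7.387) [heading=255, draw]
  -- iteration 3/4 --
  PD: pen down
  FD 9: (3.341,-7.387) -> (1.012,-16.08) [heading=255, draw]
  -- iteration 4/4 --
  PD: pen down
  FD 9: (1.012,-16.08) -> (-1.317,-24.773) [heading=255, draw]
]
RT 30: heading 255 -> 225
RT 144: heading 225 -> 81
BK 8: (-1.317,-24.773) -> (-2.569,-32.675) [heading=81, draw]
Final: pos=(-2.569,-32.675), heading=81, 5 segment(s) drawn

Segment lengths:
  seg 1: (8,10) -> (5.671,1.307), length = 9
  seg 2: (5.671,1.307) -> (3.341,-7.387), length = 9
  seg 3: (3.341,-7.387) -> (1.012,-16.08), length = 9
  seg 4: (1.012,-16.08) -> (-1.317,-24.773), length = 9
  seg 5: (-1.317,-24.773) -> (-2.569,-32.675), length = 8
Total = 44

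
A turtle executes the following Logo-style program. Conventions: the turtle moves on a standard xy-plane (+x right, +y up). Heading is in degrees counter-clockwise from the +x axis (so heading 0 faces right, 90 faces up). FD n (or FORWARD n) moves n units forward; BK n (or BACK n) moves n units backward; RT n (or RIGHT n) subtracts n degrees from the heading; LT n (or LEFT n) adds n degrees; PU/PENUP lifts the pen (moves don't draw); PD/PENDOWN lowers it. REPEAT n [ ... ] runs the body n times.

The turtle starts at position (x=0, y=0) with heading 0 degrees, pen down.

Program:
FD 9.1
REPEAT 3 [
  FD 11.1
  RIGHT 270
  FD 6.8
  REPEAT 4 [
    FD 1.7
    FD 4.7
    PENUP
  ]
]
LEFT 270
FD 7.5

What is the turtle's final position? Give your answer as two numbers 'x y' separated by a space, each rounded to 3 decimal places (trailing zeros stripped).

Executing turtle program step by step:
Start: pos=(0,0), heading=0, pen down
FD 9.1: (0,0) -> (9.1,0) [heading=0, draw]
REPEAT 3 [
  -- iteration 1/3 --
  FD 11.1: (9.1,0) -> (20.2,0) [heading=0, draw]
  RT 270: heading 0 -> 90
  FD 6.8: (20.2,0) -> (20.2,6.8) [heading=90, draw]
  REPEAT 4 [
    -- iteration 1/4 --
    FD 1.7: (20.2,6.8) -> (20.2,8.5) [heading=90, draw]
    FD 4.7: (20.2,8.5) -> (20.2,13.2) [heading=90, draw]
    PU: pen up
    -- iteration 2/4 --
    FD 1.7: (20.2,13.2) -> (20.2,14.9) [heading=90, move]
    FD 4.7: (20.2,14.9) -> (20.2,19.6) [heading=90, move]
    PU: pen up
    -- iteration 3/4 --
    FD 1.7: (20.2,19.6) -> (20.2,21.3) [heading=90, move]
    FD 4.7: (20.2,21.3) -> (20.2,26) [heading=90, move]
    PU: pen up
    -- iteration 4/4 --
    FD 1.7: (20.2,26) -> (20.2,27.7) [heading=90, move]
    FD 4.7: (20.2,27.7) -> (20.2,32.4) [heading=90, move]
    PU: pen up
  ]
  -- iteration 2/3 --
  FD 11.1: (20.2,32.4) -> (20.2,43.5) [heading=90, move]
  RT 270: heading 90 -> 180
  FD 6.8: (20.2,43.5) -> (13.4,43.5) [heading=180, move]
  REPEAT 4 [
    -- iteration 1/4 --
    FD 1.7: (13.4,43.5) -> (11.7,43.5) [heading=180, move]
    FD 4.7: (11.7,43.5) -> (7,43.5) [heading=180, move]
    PU: pen up
    -- iteration 2/4 --
    FD 1.7: (7,43.5) -> (5.3,43.5) [heading=180, move]
    FD 4.7: (5.3,43.5) -> (0.6,43.5) [heading=180, move]
    PU: pen up
    -- iteration 3/4 --
    FD 1.7: (0.6,43.5) -> (-1.1,43.5) [heading=180, move]
    FD 4.7: (-1.1,43.5) -> (-5.8,43.5) [heading=180, move]
    PU: pen up
    -- iteration 4/4 --
    FD 1.7: (-5.8,43.5) -> (-7.5,43.5) [heading=180, move]
    FD 4.7: (-7.5,43.5) -> (-12.2,43.5) [heading=180, move]
    PU: pen up
  ]
  -- iteration 3/3 --
  FD 11.1: (-12.2,43.5) -> (-23.3,43.5) [heading=180, move]
  RT 270: heading 180 -> 270
  FD 6.8: (-23.3,43.5) -> (-23.3,36.7) [heading=270, move]
  REPEAT 4 [
    -- iteration 1/4 --
    FD 1.7: (-23.3,36.7) -> (-23.3,35) [heading=270, move]
    FD 4.7: (-23.3,35) -> (-23.3,30.3) [heading=270, move]
    PU: pen up
    -- iteration 2/4 --
    FD 1.7: (-23.3,30.3) -> (-23.3,28.6) [heading=270, move]
    FD 4.7: (-23.3,28.6) -> (-23.3,23.9) [heading=270, move]
    PU: pen up
    -- iteration 3/4 --
    FD 1.7: (-23.3,23.9) -> (-23.3,22.2) [heading=270, move]
    FD 4.7: (-23.3,22.2) -> (-23.3,17.5) [heading=270, move]
    PU: pen up
    -- iteration 4/4 --
    FD 1.7: (-23.3,17.5) -> (-23.3,15.8) [heading=270, move]
    FD 4.7: (-23.3,15.8) -> (-23.3,11.1) [heading=270, move]
    PU: pen up
  ]
]
LT 270: heading 270 -> 180
FD 7.5: (-23.3,11.1) -> (-30.8,11.1) [heading=180, move]
Final: pos=(-30.8,11.1), heading=180, 5 segment(s) drawn

Answer: -30.8 11.1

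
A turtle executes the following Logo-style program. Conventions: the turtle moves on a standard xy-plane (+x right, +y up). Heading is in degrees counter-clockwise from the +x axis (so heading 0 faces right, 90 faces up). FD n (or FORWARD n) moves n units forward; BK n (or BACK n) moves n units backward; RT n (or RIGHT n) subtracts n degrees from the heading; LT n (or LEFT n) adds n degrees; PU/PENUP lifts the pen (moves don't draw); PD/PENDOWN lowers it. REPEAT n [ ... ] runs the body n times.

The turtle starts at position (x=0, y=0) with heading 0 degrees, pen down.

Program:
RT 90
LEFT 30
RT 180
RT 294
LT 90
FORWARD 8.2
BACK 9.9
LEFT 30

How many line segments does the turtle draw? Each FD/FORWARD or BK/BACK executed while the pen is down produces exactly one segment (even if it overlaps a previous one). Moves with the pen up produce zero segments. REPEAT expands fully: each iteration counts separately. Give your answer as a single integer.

Executing turtle program step by step:
Start: pos=(0,0), heading=0, pen down
RT 90: heading 0 -> 270
LT 30: heading 270 -> 300
RT 180: heading 300 -> 120
RT 294: heading 120 -> 186
LT 90: heading 186 -> 276
FD 8.2: (0,0) -> (0.857,-8.155) [heading=276, draw]
BK 9.9: (0.857,-8.155) -> (-0.178,1.691) [heading=276, draw]
LT 30: heading 276 -> 306
Final: pos=(-0.178,1.691), heading=306, 2 segment(s) drawn
Segments drawn: 2

Answer: 2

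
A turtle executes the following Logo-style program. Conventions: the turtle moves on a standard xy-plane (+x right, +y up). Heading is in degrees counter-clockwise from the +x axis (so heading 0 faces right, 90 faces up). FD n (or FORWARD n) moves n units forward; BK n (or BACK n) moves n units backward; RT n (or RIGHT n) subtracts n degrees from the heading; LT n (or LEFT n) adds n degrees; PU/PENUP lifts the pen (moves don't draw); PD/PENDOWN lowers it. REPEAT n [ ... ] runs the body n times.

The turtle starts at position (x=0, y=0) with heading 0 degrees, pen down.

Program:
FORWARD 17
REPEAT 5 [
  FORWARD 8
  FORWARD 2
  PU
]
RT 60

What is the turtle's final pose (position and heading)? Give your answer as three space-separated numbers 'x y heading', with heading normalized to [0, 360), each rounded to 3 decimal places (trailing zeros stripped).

Answer: 67 0 300

Derivation:
Executing turtle program step by step:
Start: pos=(0,0), heading=0, pen down
FD 17: (0,0) -> (17,0) [heading=0, draw]
REPEAT 5 [
  -- iteration 1/5 --
  FD 8: (17,0) -> (25,0) [heading=0, draw]
  FD 2: (25,0) -> (27,0) [heading=0, draw]
  PU: pen up
  -- iteration 2/5 --
  FD 8: (27,0) -> (35,0) [heading=0, move]
  FD 2: (35,0) -> (37,0) [heading=0, move]
  PU: pen up
  -- iteration 3/5 --
  FD 8: (37,0) -> (45,0) [heading=0, move]
  FD 2: (45,0) -> (47,0) [heading=0, move]
  PU: pen up
  -- iteration 4/5 --
  FD 8: (47,0) -> (55,0) [heading=0, move]
  FD 2: (55,0) -> (57,0) [heading=0, move]
  PU: pen up
  -- iteration 5/5 --
  FD 8: (57,0) -> (65,0) [heading=0, move]
  FD 2: (65,0) -> (67,0) [heading=0, move]
  PU: pen up
]
RT 60: heading 0 -> 300
Final: pos=(67,0), heading=300, 3 segment(s) drawn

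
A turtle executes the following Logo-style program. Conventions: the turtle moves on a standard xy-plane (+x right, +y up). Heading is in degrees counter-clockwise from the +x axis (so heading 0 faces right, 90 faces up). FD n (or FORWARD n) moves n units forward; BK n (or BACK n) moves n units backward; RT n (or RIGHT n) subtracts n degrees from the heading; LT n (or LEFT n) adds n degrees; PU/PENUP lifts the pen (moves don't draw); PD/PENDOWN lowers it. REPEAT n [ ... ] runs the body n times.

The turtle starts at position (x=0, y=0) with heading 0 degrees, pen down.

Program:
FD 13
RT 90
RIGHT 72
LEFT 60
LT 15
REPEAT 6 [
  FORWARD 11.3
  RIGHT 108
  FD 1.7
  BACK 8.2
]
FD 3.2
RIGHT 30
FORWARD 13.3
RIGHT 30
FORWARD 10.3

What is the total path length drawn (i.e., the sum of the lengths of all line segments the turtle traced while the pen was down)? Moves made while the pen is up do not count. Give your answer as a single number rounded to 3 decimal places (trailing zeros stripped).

Answer: 167

Derivation:
Executing turtle program step by step:
Start: pos=(0,0), heading=0, pen down
FD 13: (0,0) -> (13,0) [heading=0, draw]
RT 90: heading 0 -> 270
RT 72: heading 270 -> 198
LT 60: heading 198 -> 258
LT 15: heading 258 -> 273
REPEAT 6 [
  -- iteration 1/6 --
  FD 11.3: (13,0) -> (13.591,-11.285) [heading=273, draw]
  RT 108: heading 273 -> 165
  FD 1.7: (13.591,-11.285) -> (11.949,-10.845) [heading=165, draw]
  BK 8.2: (11.949,-10.845) -> (19.87,-12.967) [heading=165, draw]
  -- iteration 2/6 --
  FD 11.3: (19.87,-12.967) -> (8.955,-10.042) [heading=165, draw]
  RT 108: heading 165 -> 57
  FD 1.7: (8.955,-10.042) -> (9.881,-8.616) [heading=57, draw]
  BK 8.2: (9.881,-8.616) -> (5.415,-15.494) [heading=57, draw]
  -- iteration 3/6 --
  FD 11.3: (5.415,-15.494) -> (11.569,-6.017) [heading=57, draw]
  RT 108: heading 57 -> 309
  FD 1.7: (11.569,-6.017) -> (12.639,-7.338) [heading=309, draw]
  BK 8.2: (12.639,-7.338) -> (7.479,-0.965) [heading=309, draw]
  -- iteration 4/6 --
  FD 11.3: (7.479,-0.965) -> (14.59,-9.747) [heading=309, draw]
  RT 108: heading 309 -> 201
  FD 1.7: (14.59,-9.747) -> (13.003,-10.356) [heading=201, draw]
  BK 8.2: (13.003,-10.356) -> (20.658,-7.417) [heading=201, draw]
  -- iteration 5/6 --
  FD 11.3: (20.658,-7.417) -> (10.109,-11.467) [heading=201, draw]
  RT 108: heading 201 -> 93
  FD 1.7: (10.109,-11.467) -> (10.02,-9.769) [heading=93, draw]
  BK 8.2: (10.02,-9.769) -> (10.449,-17.958) [heading=93, draw]
  -- iteration 6/6 --
  FD 11.3: (10.449,-17.958) -> (9.858,-6.674) [heading=93, draw]
  RT 108: heading 93 -> 345
  FD 1.7: (9.858,-6.674) -> (11.5,-7.114) [heading=345, draw]
  BK 8.2: (11.5,-7.114) -> (3.579,-4.991) [heading=345, draw]
]
FD 3.2: (3.579,-4.991) -> (6.67,-5.82) [heading=345, draw]
RT 30: heading 345 -> 315
FD 13.3: (6.67,-5.82) -> (16.075,-15.224) [heading=315, draw]
RT 30: heading 315 -> 285
FD 10.3: (16.075,-15.224) -> (18.74,-25.173) [heading=285, draw]
Final: pos=(18.74,-25.173), heading=285, 22 segment(s) drawn

Segment lengths:
  seg 1: (0,0) -> (13,0), length = 13
  seg 2: (13,0) -> (13.591,-11.285), length = 11.3
  seg 3: (13.591,-11.285) -> (11.949,-10.845), length = 1.7
  seg 4: (11.949,-10.845) -> (19.87,-12.967), length = 8.2
  seg 5: (19.87,-12.967) -> (8.955,-10.042), length = 11.3
  seg 6: (8.955,-10.042) -> (9.881,-8.616), length = 1.7
  seg 7: (9.881,-8.616) -> (5.415,-15.494), length = 8.2
  seg 8: (5.415,-15.494) -> (11.569,-6.017), length = 11.3
  seg 9: (11.569,-6.017) -> (12.639,-7.338), length = 1.7
  seg 10: (12.639,-7.338) -> (7.479,-0.965), length = 8.2
  seg 11: (7.479,-0.965) -> (14.59,-9.747), length = 11.3
  seg 12: (14.59,-9.747) -> (13.003,-10.356), length = 1.7
  seg 13: (13.003,-10.356) -> (20.658,-7.417), length = 8.2
  seg 14: (20.658,-7.417) -> (10.109,-11.467), length = 11.3
  seg 15: (10.109,-11.467) -> (10.02,-9.769), length = 1.7
  seg 16: (10.02,-9.769) -> (10.449,-17.958), length = 8.2
  seg 17: (10.449,-17.958) -> (9.858,-6.674), length = 11.3
  seg 18: (9.858,-6.674) -> (11.5,-7.114), length = 1.7
  seg 19: (11.5,-7.114) -> (3.579,-4.991), length = 8.2
  seg 20: (3.579,-4.991) -> (6.67,-5.82), length = 3.2
  seg 21: (6.67,-5.82) -> (16.075,-15.224), length = 13.3
  seg 22: (16.075,-15.224) -> (18.74,-25.173), length = 10.3
Total = 167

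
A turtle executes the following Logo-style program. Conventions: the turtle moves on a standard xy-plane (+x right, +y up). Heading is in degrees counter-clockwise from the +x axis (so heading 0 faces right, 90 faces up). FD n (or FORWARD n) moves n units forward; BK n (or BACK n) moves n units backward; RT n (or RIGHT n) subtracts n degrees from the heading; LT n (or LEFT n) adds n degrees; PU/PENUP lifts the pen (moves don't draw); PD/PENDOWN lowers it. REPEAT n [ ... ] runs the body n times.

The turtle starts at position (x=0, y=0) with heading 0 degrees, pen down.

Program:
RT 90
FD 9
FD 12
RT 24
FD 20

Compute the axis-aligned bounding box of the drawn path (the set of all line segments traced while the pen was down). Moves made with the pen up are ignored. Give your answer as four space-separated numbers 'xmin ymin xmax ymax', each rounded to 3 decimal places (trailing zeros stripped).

Executing turtle program step by step:
Start: pos=(0,0), heading=0, pen down
RT 90: heading 0 -> 270
FD 9: (0,0) -> (0,-9) [heading=270, draw]
FD 12: (0,-9) -> (0,-21) [heading=270, draw]
RT 24: heading 270 -> 246
FD 20: (0,-21) -> (-8.135,-39.271) [heading=246, draw]
Final: pos=(-8.135,-39.271), heading=246, 3 segment(s) drawn

Segment endpoints: x in {-8.135, 0, 0, 0}, y in {-39.271, -21, -9, 0}
xmin=-8.135, ymin=-39.271, xmax=0, ymax=0

Answer: -8.135 -39.271 0 0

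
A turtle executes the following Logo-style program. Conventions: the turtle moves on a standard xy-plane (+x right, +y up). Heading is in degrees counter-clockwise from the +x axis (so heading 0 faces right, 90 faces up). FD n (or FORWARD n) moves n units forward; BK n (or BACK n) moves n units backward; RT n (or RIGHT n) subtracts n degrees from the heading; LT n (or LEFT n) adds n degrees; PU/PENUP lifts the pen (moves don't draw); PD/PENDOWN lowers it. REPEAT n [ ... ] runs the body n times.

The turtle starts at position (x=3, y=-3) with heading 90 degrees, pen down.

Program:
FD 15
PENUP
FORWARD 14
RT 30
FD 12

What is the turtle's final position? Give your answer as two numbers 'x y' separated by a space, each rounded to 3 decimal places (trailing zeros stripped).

Answer: 9 36.392

Derivation:
Executing turtle program step by step:
Start: pos=(3,-3), heading=90, pen down
FD 15: (3,-3) -> (3,12) [heading=90, draw]
PU: pen up
FD 14: (3,12) -> (3,26) [heading=90, move]
RT 30: heading 90 -> 60
FD 12: (3,26) -> (9,36.392) [heading=60, move]
Final: pos=(9,36.392), heading=60, 1 segment(s) drawn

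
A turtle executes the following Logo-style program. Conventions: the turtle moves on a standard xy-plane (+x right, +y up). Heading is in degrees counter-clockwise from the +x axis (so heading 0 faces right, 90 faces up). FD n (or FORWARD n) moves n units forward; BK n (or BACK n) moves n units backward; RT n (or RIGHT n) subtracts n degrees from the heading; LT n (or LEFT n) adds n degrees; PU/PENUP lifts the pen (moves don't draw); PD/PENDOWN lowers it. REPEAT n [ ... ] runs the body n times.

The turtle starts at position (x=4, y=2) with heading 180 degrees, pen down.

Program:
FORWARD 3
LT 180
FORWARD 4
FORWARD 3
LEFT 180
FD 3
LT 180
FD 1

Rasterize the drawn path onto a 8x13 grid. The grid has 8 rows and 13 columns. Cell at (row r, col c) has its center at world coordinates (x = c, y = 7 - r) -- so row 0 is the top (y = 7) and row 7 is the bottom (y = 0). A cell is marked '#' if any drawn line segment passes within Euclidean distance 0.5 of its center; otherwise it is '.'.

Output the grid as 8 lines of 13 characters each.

Answer: .............
.............
.............
.............
.............
.########....
.............
.............

Derivation:
Segment 0: (4,2) -> (1,2)
Segment 1: (1,2) -> (5,2)
Segment 2: (5,2) -> (8,2)
Segment 3: (8,2) -> (5,2)
Segment 4: (5,2) -> (6,2)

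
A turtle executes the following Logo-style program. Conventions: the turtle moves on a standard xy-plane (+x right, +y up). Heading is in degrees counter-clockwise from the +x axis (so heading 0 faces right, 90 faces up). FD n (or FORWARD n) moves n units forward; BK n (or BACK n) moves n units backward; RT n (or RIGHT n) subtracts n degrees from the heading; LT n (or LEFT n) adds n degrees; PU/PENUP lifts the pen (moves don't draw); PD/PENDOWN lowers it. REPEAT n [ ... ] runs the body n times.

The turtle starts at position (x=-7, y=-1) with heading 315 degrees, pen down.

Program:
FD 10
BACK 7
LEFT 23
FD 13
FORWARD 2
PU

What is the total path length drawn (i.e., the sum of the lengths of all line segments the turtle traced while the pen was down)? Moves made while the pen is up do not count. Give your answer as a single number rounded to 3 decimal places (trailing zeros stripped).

Answer: 32

Derivation:
Executing turtle program step by step:
Start: pos=(-7,-1), heading=315, pen down
FD 10: (-7,-1) -> (0.071,-8.071) [heading=315, draw]
BK 7: (0.071,-8.071) -> (-4.879,-3.121) [heading=315, draw]
LT 23: heading 315 -> 338
FD 13: (-4.879,-3.121) -> (7.175,-7.991) [heading=338, draw]
FD 2: (7.175,-7.991) -> (9.029,-8.74) [heading=338, draw]
PU: pen up
Final: pos=(9.029,-8.74), heading=338, 4 segment(s) drawn

Segment lengths:
  seg 1: (-7,-1) -> (0.071,-8.071), length = 10
  seg 2: (0.071,-8.071) -> (-4.879,-3.121), length = 7
  seg 3: (-4.879,-3.121) -> (7.175,-7.991), length = 13
  seg 4: (7.175,-7.991) -> (9.029,-8.74), length = 2
Total = 32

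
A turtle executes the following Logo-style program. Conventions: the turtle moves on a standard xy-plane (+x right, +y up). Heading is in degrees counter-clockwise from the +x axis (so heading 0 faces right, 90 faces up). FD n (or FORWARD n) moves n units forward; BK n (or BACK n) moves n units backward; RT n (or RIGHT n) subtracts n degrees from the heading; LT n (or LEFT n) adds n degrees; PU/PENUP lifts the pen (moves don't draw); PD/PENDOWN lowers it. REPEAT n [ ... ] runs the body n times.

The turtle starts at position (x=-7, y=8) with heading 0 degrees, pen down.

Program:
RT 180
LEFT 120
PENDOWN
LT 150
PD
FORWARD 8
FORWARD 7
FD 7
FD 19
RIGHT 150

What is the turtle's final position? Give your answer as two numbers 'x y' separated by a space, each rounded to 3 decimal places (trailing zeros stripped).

Executing turtle program step by step:
Start: pos=(-7,8), heading=0, pen down
RT 180: heading 0 -> 180
LT 120: heading 180 -> 300
PD: pen down
LT 150: heading 300 -> 90
PD: pen down
FD 8: (-7,8) -> (-7,16) [heading=90, draw]
FD 7: (-7,16) -> (-7,23) [heading=90, draw]
FD 7: (-7,23) -> (-7,30) [heading=90, draw]
FD 19: (-7,30) -> (-7,49) [heading=90, draw]
RT 150: heading 90 -> 300
Final: pos=(-7,49), heading=300, 4 segment(s) drawn

Answer: -7 49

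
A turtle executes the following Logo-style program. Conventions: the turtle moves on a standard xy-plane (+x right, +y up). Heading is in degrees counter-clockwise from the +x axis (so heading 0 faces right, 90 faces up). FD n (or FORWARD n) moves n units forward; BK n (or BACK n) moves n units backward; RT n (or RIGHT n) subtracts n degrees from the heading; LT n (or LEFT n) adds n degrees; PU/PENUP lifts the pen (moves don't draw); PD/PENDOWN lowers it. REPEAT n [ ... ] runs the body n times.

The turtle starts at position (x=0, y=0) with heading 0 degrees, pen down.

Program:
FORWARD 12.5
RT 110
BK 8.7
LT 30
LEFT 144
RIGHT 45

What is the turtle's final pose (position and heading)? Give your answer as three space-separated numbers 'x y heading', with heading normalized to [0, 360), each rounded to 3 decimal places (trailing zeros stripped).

Answer: 15.476 8.175 19

Derivation:
Executing turtle program step by step:
Start: pos=(0,0), heading=0, pen down
FD 12.5: (0,0) -> (12.5,0) [heading=0, draw]
RT 110: heading 0 -> 250
BK 8.7: (12.5,0) -> (15.476,8.175) [heading=250, draw]
LT 30: heading 250 -> 280
LT 144: heading 280 -> 64
RT 45: heading 64 -> 19
Final: pos=(15.476,8.175), heading=19, 2 segment(s) drawn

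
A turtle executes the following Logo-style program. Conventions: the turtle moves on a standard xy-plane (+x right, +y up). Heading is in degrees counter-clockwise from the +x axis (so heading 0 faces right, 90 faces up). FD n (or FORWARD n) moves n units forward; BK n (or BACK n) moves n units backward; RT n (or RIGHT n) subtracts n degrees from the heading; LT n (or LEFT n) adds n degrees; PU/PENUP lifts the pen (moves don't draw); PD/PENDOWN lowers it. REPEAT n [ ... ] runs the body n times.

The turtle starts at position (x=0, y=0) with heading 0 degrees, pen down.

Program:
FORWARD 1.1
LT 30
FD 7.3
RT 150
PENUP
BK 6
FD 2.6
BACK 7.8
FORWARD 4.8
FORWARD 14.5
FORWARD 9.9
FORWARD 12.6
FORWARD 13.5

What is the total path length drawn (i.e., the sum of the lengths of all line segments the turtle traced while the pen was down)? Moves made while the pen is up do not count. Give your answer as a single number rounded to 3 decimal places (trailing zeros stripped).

Executing turtle program step by step:
Start: pos=(0,0), heading=0, pen down
FD 1.1: (0,0) -> (1.1,0) [heading=0, draw]
LT 30: heading 0 -> 30
FD 7.3: (1.1,0) -> (7.422,3.65) [heading=30, draw]
RT 150: heading 30 -> 240
PU: pen up
BK 6: (7.422,3.65) -> (10.422,8.846) [heading=240, move]
FD 2.6: (10.422,8.846) -> (9.122,6.594) [heading=240, move]
BK 7.8: (9.122,6.594) -> (13.022,13.349) [heading=240, move]
FD 4.8: (13.022,13.349) -> (10.622,9.193) [heading=240, move]
FD 14.5: (10.622,9.193) -> (3.372,-3.365) [heading=240, move]
FD 9.9: (3.372,-3.365) -> (-1.578,-11.938) [heading=240, move]
FD 12.6: (-1.578,-11.938) -> (-7.878,-22.85) [heading=240, move]
FD 13.5: (-7.878,-22.85) -> (-14.628,-34.542) [heading=240, move]
Final: pos=(-14.628,-34.542), heading=240, 2 segment(s) drawn

Segment lengths:
  seg 1: (0,0) -> (1.1,0), length = 1.1
  seg 2: (1.1,0) -> (7.422,3.65), length = 7.3
Total = 8.4

Answer: 8.4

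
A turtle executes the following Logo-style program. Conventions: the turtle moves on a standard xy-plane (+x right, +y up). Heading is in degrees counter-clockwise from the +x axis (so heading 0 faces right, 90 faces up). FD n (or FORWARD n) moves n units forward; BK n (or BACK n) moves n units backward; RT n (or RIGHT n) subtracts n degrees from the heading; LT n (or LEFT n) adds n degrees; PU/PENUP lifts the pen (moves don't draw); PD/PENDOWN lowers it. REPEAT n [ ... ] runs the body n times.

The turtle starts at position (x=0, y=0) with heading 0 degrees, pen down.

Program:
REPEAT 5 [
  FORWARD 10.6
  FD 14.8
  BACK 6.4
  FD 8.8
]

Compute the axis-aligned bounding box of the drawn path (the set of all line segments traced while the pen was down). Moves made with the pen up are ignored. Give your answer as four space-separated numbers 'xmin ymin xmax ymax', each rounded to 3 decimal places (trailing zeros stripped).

Executing turtle program step by step:
Start: pos=(0,0), heading=0, pen down
REPEAT 5 [
  -- iteration 1/5 --
  FD 10.6: (0,0) -> (10.6,0) [heading=0, draw]
  FD 14.8: (10.6,0) -> (25.4,0) [heading=0, draw]
  BK 6.4: (25.4,0) -> (19,0) [heading=0, draw]
  FD 8.8: (19,0) -> (27.8,0) [heading=0, draw]
  -- iteration 2/5 --
  FD 10.6: (27.8,0) -> (38.4,0) [heading=0, draw]
  FD 14.8: (38.4,0) -> (53.2,0) [heading=0, draw]
  BK 6.4: (53.2,0) -> (46.8,0) [heading=0, draw]
  FD 8.8: (46.8,0) -> (55.6,0) [heading=0, draw]
  -- iteration 3/5 --
  FD 10.6: (55.6,0) -> (66.2,0) [heading=0, draw]
  FD 14.8: (66.2,0) -> (81,0) [heading=0, draw]
  BK 6.4: (81,0) -> (74.6,0) [heading=0, draw]
  FD 8.8: (74.6,0) -> (83.4,0) [heading=0, draw]
  -- iteration 4/5 --
  FD 10.6: (83.4,0) -> (94,0) [heading=0, draw]
  FD 14.8: (94,0) -> (108.8,0) [heading=0, draw]
  BK 6.4: (108.8,0) -> (102.4,0) [heading=0, draw]
  FD 8.8: (102.4,0) -> (111.2,0) [heading=0, draw]
  -- iteration 5/5 --
  FD 10.6: (111.2,0) -> (121.8,0) [heading=0, draw]
  FD 14.8: (121.8,0) -> (136.6,0) [heading=0, draw]
  BK 6.4: (136.6,0) -> (130.2,0) [heading=0, draw]
  FD 8.8: (130.2,0) -> (139,0) [heading=0, draw]
]
Final: pos=(139,0), heading=0, 20 segment(s) drawn

Segment endpoints: x in {0, 10.6, 19, 25.4, 27.8, 38.4, 46.8, 53.2, 55.6, 66.2, 74.6, 81, 83.4, 94, 102.4, 108.8, 111.2, 121.8, 130.2, 136.6, 139}, y in {0}
xmin=0, ymin=0, xmax=139, ymax=0

Answer: 0 0 139 0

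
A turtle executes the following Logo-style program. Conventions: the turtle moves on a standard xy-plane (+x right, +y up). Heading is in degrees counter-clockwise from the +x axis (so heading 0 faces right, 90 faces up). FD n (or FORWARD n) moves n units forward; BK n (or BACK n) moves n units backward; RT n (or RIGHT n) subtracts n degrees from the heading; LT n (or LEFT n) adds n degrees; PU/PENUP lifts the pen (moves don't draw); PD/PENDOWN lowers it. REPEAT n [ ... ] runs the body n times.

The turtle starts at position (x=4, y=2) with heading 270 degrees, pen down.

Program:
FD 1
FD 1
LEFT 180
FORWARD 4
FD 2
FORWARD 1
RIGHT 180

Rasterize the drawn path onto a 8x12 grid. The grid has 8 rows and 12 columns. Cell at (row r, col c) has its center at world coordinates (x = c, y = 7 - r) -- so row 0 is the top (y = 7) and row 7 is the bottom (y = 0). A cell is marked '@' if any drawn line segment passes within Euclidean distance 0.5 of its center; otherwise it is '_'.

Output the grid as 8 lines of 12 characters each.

Segment 0: (4,2) -> (4,1)
Segment 1: (4,1) -> (4,0)
Segment 2: (4,0) -> (4,4)
Segment 3: (4,4) -> (4,6)
Segment 4: (4,6) -> (4,7)

Answer: ____@_______
____@_______
____@_______
____@_______
____@_______
____@_______
____@_______
____@_______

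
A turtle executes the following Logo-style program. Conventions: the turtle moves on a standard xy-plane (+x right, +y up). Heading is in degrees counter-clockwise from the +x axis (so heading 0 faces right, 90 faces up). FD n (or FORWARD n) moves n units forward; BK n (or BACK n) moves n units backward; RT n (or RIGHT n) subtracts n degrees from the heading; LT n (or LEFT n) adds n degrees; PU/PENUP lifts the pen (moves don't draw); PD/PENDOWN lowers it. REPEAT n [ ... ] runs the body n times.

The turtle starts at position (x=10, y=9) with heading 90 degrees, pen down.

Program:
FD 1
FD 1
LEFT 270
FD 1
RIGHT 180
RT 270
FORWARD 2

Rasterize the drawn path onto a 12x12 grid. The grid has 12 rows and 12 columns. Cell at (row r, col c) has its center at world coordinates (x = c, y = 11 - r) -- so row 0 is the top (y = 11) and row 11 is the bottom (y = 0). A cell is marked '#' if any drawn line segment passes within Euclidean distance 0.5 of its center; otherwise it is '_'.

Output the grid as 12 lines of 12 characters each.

Segment 0: (10,9) -> (10,10)
Segment 1: (10,10) -> (10,11)
Segment 2: (10,11) -> (11,11)
Segment 3: (11,11) -> (11,9)

Answer: __________##
__________##
__________##
____________
____________
____________
____________
____________
____________
____________
____________
____________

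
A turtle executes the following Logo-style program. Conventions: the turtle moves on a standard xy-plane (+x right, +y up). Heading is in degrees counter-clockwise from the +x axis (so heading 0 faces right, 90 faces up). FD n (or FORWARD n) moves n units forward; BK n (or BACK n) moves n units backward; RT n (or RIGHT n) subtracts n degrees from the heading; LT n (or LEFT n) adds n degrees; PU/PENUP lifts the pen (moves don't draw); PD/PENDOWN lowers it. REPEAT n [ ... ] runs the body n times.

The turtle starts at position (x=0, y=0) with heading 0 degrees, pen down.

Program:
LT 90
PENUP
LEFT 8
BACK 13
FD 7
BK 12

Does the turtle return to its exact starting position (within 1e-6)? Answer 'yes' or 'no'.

Answer: no

Derivation:
Executing turtle program step by step:
Start: pos=(0,0), heading=0, pen down
LT 90: heading 0 -> 90
PU: pen up
LT 8: heading 90 -> 98
BK 13: (0,0) -> (1.809,-12.873) [heading=98, move]
FD 7: (1.809,-12.873) -> (0.835,-5.942) [heading=98, move]
BK 12: (0.835,-5.942) -> (2.505,-17.825) [heading=98, move]
Final: pos=(2.505,-17.825), heading=98, 0 segment(s) drawn

Start position: (0, 0)
Final position: (2.505, -17.825)
Distance = 18; >= 1e-6 -> NOT closed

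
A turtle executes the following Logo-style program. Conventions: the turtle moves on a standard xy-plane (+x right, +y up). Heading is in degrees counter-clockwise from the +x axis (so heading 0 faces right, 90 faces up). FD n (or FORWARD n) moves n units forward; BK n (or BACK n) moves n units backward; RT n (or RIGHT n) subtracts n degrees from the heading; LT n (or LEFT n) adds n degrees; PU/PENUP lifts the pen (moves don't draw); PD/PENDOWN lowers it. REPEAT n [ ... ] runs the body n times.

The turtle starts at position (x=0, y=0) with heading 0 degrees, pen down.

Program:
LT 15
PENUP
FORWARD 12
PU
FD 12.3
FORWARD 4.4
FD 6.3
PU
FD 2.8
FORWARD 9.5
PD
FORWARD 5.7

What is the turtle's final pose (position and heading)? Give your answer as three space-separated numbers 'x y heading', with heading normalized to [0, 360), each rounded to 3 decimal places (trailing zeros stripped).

Answer: 51.194 13.717 15

Derivation:
Executing turtle program step by step:
Start: pos=(0,0), heading=0, pen down
LT 15: heading 0 -> 15
PU: pen up
FD 12: (0,0) -> (11.591,3.106) [heading=15, move]
PU: pen up
FD 12.3: (11.591,3.106) -> (23.472,6.289) [heading=15, move]
FD 4.4: (23.472,6.289) -> (27.722,7.428) [heading=15, move]
FD 6.3: (27.722,7.428) -> (33.807,9.059) [heading=15, move]
PU: pen up
FD 2.8: (33.807,9.059) -> (36.512,9.783) [heading=15, move]
FD 9.5: (36.512,9.783) -> (45.688,12.242) [heading=15, move]
PD: pen down
FD 5.7: (45.688,12.242) -> (51.194,13.717) [heading=15, draw]
Final: pos=(51.194,13.717), heading=15, 1 segment(s) drawn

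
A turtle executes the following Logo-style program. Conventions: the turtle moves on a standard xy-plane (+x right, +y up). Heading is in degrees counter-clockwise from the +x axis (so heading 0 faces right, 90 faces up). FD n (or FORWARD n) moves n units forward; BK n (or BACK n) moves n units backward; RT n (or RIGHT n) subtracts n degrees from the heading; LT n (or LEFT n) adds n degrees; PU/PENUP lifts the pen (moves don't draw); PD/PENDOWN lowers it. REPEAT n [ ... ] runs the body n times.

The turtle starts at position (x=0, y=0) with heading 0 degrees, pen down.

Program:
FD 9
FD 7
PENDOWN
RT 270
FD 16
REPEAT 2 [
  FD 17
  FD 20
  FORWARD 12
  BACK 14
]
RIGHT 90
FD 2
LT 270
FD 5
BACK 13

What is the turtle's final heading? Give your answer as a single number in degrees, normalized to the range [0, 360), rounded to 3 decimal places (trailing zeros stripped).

Answer: 270

Derivation:
Executing turtle program step by step:
Start: pos=(0,0), heading=0, pen down
FD 9: (0,0) -> (9,0) [heading=0, draw]
FD 7: (9,0) -> (16,0) [heading=0, draw]
PD: pen down
RT 270: heading 0 -> 90
FD 16: (16,0) -> (16,16) [heading=90, draw]
REPEAT 2 [
  -- iteration 1/2 --
  FD 17: (16,16) -> (16,33) [heading=90, draw]
  FD 20: (16,33) -> (16,53) [heading=90, draw]
  FD 12: (16,53) -> (16,65) [heading=90, draw]
  BK 14: (16,65) -> (16,51) [heading=90, draw]
  -- iteration 2/2 --
  FD 17: (16,51) -> (16,68) [heading=90, draw]
  FD 20: (16,68) -> (16,88) [heading=90, draw]
  FD 12: (16,88) -> (16,100) [heading=90, draw]
  BK 14: (16,100) -> (16,86) [heading=90, draw]
]
RT 90: heading 90 -> 0
FD 2: (16,86) -> (18,86) [heading=0, draw]
LT 270: heading 0 -> 270
FD 5: (18,86) -> (18,81) [heading=270, draw]
BK 13: (18,81) -> (18,94) [heading=270, draw]
Final: pos=(18,94), heading=270, 14 segment(s) drawn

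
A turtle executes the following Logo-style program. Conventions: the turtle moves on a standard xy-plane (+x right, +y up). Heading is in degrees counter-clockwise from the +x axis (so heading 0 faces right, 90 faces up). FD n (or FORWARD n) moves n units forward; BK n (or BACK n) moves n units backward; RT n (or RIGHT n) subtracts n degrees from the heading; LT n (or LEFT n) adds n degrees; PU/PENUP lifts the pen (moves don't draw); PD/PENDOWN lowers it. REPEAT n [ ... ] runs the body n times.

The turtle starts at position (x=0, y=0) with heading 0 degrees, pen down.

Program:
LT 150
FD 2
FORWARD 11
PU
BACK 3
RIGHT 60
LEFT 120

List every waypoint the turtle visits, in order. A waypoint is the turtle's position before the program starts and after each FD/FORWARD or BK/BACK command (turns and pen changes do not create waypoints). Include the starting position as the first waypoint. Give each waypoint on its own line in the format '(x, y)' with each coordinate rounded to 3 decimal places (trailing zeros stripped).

Answer: (0, 0)
(-1.732, 1)
(-11.258, 6.5)
(-8.66, 5)

Derivation:
Executing turtle program step by step:
Start: pos=(0,0), heading=0, pen down
LT 150: heading 0 -> 150
FD 2: (0,0) -> (-1.732,1) [heading=150, draw]
FD 11: (-1.732,1) -> (-11.258,6.5) [heading=150, draw]
PU: pen up
BK 3: (-11.258,6.5) -> (-8.66,5) [heading=150, move]
RT 60: heading 150 -> 90
LT 120: heading 90 -> 210
Final: pos=(-8.66,5), heading=210, 2 segment(s) drawn
Waypoints (4 total):
(0, 0)
(-1.732, 1)
(-11.258, 6.5)
(-8.66, 5)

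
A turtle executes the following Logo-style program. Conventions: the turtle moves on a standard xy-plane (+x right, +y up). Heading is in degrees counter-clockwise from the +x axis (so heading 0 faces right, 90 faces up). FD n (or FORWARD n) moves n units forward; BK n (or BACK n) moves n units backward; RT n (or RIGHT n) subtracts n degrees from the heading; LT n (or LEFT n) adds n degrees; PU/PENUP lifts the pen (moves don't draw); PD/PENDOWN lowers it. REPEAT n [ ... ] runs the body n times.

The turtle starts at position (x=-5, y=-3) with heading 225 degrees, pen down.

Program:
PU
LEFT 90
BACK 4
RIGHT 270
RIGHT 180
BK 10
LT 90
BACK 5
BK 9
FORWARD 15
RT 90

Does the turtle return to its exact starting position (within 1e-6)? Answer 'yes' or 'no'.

Executing turtle program step by step:
Start: pos=(-5,-3), heading=225, pen down
PU: pen up
LT 90: heading 225 -> 315
BK 4: (-5,-3) -> (-7.828,-0.172) [heading=315, move]
RT 270: heading 315 -> 45
RT 180: heading 45 -> 225
BK 10: (-7.828,-0.172) -> (-0.757,6.899) [heading=225, move]
LT 90: heading 225 -> 315
BK 5: (-0.757,6.899) -> (-4.293,10.435) [heading=315, move]
BK 9: (-4.293,10.435) -> (-10.657,16.799) [heading=315, move]
FD 15: (-10.657,16.799) -> (-0.05,6.192) [heading=315, move]
RT 90: heading 315 -> 225
Final: pos=(-0.05,6.192), heading=225, 0 segment(s) drawn

Start position: (-5, -3)
Final position: (-0.05, 6.192)
Distance = 10.44; >= 1e-6 -> NOT closed

Answer: no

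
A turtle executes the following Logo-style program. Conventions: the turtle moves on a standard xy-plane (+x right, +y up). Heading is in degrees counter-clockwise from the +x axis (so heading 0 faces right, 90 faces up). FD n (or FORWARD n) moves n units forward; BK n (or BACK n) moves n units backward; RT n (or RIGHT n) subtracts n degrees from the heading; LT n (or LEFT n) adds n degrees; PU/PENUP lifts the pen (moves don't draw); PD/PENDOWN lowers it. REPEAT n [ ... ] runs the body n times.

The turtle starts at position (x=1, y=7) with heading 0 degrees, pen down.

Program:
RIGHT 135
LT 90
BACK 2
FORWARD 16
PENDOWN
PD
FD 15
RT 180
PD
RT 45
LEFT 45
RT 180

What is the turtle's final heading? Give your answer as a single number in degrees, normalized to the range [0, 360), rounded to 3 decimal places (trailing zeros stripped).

Executing turtle program step by step:
Start: pos=(1,7), heading=0, pen down
RT 135: heading 0 -> 225
LT 90: heading 225 -> 315
BK 2: (1,7) -> (-0.414,8.414) [heading=315, draw]
FD 16: (-0.414,8.414) -> (10.899,-2.899) [heading=315, draw]
PD: pen down
PD: pen down
FD 15: (10.899,-2.899) -> (21.506,-13.506) [heading=315, draw]
RT 180: heading 315 -> 135
PD: pen down
RT 45: heading 135 -> 90
LT 45: heading 90 -> 135
RT 180: heading 135 -> 315
Final: pos=(21.506,-13.506), heading=315, 3 segment(s) drawn

Answer: 315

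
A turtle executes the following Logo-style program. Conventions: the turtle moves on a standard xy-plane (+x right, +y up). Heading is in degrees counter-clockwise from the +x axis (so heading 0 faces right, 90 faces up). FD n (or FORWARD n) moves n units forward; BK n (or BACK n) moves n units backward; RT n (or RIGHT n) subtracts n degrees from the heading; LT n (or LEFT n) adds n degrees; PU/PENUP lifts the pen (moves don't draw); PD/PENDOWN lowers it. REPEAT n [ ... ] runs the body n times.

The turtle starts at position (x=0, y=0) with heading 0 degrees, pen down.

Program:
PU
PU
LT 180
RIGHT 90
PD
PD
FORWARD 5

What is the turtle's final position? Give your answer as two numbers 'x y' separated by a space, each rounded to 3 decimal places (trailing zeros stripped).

Executing turtle program step by step:
Start: pos=(0,0), heading=0, pen down
PU: pen up
PU: pen up
LT 180: heading 0 -> 180
RT 90: heading 180 -> 90
PD: pen down
PD: pen down
FD 5: (0,0) -> (0,5) [heading=90, draw]
Final: pos=(0,5), heading=90, 1 segment(s) drawn

Answer: 0 5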